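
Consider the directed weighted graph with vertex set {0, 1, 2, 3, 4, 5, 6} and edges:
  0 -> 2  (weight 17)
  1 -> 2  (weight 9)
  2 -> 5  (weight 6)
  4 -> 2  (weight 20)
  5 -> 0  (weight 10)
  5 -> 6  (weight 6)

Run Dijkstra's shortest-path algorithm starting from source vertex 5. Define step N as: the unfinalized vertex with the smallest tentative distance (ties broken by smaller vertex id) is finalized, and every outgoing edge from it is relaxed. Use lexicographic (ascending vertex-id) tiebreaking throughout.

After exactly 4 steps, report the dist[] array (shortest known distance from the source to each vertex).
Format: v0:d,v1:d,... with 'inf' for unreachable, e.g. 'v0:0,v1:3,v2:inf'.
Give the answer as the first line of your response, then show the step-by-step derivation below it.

v0:10,v1:inf,v2:27,v3:inf,v4:inf,v5:0,v6:6

step 1: dist = v0:10,v1:inf,v2:inf,v3:inf,v4:inf,v5:0,v6:6
step 2: dist = v0:10,v1:inf,v2:inf,v3:inf,v4:inf,v5:0,v6:6
step 3: dist = v0:10,v1:inf,v2:27,v3:inf,v4:inf,v5:0,v6:6
step 4: dist = v0:10,v1:inf,v2:27,v3:inf,v4:inf,v5:0,v6:6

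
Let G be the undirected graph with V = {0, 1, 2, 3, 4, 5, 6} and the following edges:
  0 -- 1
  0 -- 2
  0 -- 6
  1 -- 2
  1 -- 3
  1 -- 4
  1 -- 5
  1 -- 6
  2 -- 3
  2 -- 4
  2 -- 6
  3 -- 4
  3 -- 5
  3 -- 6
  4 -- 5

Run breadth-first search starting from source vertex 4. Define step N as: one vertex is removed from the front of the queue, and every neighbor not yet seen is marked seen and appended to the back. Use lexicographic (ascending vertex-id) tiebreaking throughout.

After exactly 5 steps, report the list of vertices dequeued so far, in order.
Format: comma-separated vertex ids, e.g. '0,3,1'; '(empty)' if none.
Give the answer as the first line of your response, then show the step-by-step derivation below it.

4,1,2,3,5

step 1: dequeue 4; queue=[1,2,3,5]; order=4
step 2: dequeue 1; queue=[2,3,5,0,6]; order=4,1
step 3: dequeue 2; queue=[3,5,0,6]; order=4,1,2
step 4: dequeue 3; queue=[5,0,6]; order=4,1,2,3
step 5: dequeue 5; queue=[0,6]; order=4,1,2,3,5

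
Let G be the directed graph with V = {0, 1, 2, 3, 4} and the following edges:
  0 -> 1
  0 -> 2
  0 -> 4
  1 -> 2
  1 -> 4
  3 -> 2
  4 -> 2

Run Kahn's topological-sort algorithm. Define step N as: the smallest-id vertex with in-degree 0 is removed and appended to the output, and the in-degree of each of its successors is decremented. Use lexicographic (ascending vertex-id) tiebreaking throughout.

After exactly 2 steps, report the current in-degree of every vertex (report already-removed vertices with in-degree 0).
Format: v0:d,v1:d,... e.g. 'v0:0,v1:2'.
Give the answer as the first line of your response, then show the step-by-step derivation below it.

v0:0,v1:0,v2:2,v3:0,v4:0

step 1: output 0; order=[0]; indeg=(0,0,3,0,1)
step 2: output 1; order=[0,1]; indeg=(0,0,2,0,0)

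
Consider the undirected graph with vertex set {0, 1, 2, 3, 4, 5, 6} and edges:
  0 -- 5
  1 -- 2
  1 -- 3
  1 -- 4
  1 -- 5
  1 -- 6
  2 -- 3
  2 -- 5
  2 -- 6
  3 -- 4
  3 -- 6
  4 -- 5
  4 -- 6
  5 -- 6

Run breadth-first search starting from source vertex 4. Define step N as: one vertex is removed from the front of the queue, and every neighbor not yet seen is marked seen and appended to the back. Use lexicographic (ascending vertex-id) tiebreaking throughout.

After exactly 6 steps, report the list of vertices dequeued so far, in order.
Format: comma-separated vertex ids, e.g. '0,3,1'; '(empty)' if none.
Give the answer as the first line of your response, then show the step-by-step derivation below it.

4,1,3,5,6,2

step 1: dequeue 4; queue=[1,3,5,6]; order=4
step 2: dequeue 1; queue=[3,5,6,2]; order=4,1
step 3: dequeue 3; queue=[5,6,2]; order=4,1,3
step 4: dequeue 5; queue=[6,2,0]; order=4,1,3,5
step 5: dequeue 6; queue=[2,0]; order=4,1,3,5,6
step 6: dequeue 2; queue=[0]; order=4,1,3,5,6,2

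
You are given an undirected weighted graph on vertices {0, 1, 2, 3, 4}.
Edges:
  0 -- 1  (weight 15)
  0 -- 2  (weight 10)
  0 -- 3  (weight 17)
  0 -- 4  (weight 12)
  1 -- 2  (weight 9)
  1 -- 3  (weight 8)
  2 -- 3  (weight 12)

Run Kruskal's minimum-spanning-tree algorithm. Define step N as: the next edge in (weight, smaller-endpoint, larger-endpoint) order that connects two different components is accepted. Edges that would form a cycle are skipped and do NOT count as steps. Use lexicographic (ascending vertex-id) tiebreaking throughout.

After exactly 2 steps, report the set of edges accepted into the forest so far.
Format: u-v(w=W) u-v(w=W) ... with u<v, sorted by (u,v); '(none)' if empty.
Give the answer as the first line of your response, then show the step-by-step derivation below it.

1-2(w=9) 1-3(w=8)

step 1: add edge 1-3 (w=8); MST = {1-3(w=8)}
step 2: add edge 1-2 (w=9); MST = {1-2(w=9) 1-3(w=8)}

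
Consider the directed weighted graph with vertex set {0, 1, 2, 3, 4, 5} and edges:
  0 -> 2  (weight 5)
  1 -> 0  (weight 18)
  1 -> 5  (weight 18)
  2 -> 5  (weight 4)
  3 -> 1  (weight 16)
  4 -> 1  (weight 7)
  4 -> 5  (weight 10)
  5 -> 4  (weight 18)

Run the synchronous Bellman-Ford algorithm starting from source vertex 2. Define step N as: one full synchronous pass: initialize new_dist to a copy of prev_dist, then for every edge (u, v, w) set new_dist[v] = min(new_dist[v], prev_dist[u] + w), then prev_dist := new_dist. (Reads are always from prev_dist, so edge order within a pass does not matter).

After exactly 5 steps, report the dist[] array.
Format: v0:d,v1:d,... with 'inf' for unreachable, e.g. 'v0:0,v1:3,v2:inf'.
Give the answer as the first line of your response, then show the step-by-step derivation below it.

v0:47,v1:29,v2:0,v3:inf,v4:22,v5:4

step 1: dist = v0:inf,v1:inf,v2:0,v3:inf,v4:inf,v5:4
step 2: dist = v0:inf,v1:inf,v2:0,v3:inf,v4:22,v5:4
step 3: dist = v0:inf,v1:29,v2:0,v3:inf,v4:22,v5:4
step 4: dist = v0:47,v1:29,v2:0,v3:inf,v4:22,v5:4
step 5: dist = v0:47,v1:29,v2:0,v3:inf,v4:22,v5:4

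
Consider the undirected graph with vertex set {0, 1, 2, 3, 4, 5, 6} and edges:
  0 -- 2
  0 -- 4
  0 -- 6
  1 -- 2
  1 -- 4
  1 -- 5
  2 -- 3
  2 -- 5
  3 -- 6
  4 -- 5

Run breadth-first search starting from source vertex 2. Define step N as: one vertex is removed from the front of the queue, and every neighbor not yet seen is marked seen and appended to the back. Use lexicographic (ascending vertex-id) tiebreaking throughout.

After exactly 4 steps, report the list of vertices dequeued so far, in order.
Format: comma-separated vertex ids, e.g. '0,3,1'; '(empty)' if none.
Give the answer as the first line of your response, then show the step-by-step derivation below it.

2,0,1,3

step 1: dequeue 2; queue=[0,1,3,5]; order=2
step 2: dequeue 0; queue=[1,3,5,4,6]; order=2,0
step 3: dequeue 1; queue=[3,5,4,6]; order=2,0,1
step 4: dequeue 3; queue=[5,4,6]; order=2,0,1,3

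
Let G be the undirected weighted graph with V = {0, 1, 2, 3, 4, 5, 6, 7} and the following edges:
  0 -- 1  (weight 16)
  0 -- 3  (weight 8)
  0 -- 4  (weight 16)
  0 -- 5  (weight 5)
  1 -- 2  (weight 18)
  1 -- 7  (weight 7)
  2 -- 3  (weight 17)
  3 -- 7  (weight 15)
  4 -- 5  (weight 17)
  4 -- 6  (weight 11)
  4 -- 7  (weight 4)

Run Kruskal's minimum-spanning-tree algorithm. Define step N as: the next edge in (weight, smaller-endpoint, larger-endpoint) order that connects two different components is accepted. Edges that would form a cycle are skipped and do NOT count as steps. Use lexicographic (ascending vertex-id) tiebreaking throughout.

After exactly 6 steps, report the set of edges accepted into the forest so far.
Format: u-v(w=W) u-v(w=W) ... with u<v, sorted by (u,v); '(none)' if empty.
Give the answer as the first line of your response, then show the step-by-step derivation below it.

0-3(w=8) 0-5(w=5) 1-7(w=7) 3-7(w=15) 4-6(w=11) 4-7(w=4)

step 1: add edge 4-7 (w=4); MST = {4-7(w=4)}
step 2: add edge 0-5 (w=5); MST = {0-5(w=5) 4-7(w=4)}
step 3: add edge 1-7 (w=7); MST = {0-5(w=5) 1-7(w=7) 4-7(w=4)}
step 4: add edge 0-3 (w=8); MST = {0-3(w=8) 0-5(w=5) 1-7(w=7) 4-7(w=4)}
step 5: add edge 4-6 (w=11); MST = {0-3(w=8) 0-5(w=5) 1-7(w=7) 4-6(w=11) 4-7(w=4)}
step 6: add edge 3-7 (w=15); MST = {0-3(w=8) 0-5(w=5) 1-7(w=7) 3-7(w=15) 4-6(w=11) 4-7(w=4)}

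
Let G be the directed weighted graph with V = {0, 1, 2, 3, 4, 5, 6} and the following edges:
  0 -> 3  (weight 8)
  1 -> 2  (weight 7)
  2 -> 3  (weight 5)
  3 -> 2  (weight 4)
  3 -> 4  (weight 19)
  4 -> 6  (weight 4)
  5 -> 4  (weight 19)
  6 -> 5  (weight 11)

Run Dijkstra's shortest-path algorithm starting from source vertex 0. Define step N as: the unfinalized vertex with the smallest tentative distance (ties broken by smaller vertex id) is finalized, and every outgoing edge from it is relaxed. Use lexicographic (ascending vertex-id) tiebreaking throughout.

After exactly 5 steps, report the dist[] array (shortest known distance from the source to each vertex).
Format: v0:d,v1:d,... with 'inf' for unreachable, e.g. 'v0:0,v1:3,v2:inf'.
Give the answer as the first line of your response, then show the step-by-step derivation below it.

v0:0,v1:inf,v2:12,v3:8,v4:27,v5:42,v6:31

step 1: dist = v0:0,v1:inf,v2:inf,v3:8,v4:inf,v5:inf,v6:inf
step 2: dist = v0:0,v1:inf,v2:12,v3:8,v4:27,v5:inf,v6:inf
step 3: dist = v0:0,v1:inf,v2:12,v3:8,v4:27,v5:inf,v6:inf
step 4: dist = v0:0,v1:inf,v2:12,v3:8,v4:27,v5:inf,v6:31
step 5: dist = v0:0,v1:inf,v2:12,v3:8,v4:27,v5:42,v6:31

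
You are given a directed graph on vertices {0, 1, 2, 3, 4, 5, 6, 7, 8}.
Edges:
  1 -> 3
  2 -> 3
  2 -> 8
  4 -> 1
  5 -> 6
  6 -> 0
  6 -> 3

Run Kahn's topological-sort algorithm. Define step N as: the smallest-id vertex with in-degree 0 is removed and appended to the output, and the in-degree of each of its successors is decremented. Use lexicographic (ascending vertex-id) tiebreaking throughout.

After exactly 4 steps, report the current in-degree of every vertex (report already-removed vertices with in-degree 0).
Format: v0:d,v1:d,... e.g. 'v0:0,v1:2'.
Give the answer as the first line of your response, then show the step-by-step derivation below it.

v0:1,v1:0,v2:0,v3:1,v4:0,v5:0,v6:0,v7:0,v8:0

step 1: output 2; order=[2]; indeg=(1,1,0,2,0,0,1,0,0)
step 2: output 4; order=[2,4]; indeg=(1,0,0,2,0,0,1,0,0)
step 3: output 1; order=[2,4,1]; indeg=(1,0,0,1,0,0,1,0,0)
step 4: output 5; order=[2,4,1,5]; indeg=(1,0,0,1,0,0,0,0,0)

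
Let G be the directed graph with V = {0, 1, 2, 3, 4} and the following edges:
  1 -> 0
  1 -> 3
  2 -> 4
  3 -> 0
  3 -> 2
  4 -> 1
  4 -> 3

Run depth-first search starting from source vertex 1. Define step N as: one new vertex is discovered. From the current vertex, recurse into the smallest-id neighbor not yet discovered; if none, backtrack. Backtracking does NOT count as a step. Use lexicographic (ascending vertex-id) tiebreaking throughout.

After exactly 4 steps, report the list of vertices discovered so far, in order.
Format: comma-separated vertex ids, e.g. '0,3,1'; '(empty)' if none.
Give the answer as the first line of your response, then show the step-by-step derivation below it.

1,0,3,2

step 1: discover 1; path=1; order=1
step 2: discover 0; path=1>0; order=1,0
step 3: discover 3; path=1>3; order=1,0,3
step 4: discover 2; path=1>3>2; order=1,0,3,2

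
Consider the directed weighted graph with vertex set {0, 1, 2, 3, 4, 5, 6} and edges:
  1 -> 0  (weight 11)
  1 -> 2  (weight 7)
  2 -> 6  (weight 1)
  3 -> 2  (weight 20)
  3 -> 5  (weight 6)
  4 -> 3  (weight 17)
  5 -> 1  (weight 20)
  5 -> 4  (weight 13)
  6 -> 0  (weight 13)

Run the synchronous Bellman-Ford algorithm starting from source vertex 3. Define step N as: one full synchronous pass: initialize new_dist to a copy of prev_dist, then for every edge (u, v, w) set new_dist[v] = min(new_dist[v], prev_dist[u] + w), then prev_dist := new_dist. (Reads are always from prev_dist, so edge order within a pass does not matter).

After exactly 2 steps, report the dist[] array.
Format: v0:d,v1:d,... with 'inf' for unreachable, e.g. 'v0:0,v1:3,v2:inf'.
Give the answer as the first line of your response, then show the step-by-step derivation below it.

v0:inf,v1:26,v2:20,v3:0,v4:19,v5:6,v6:21

step 1: dist = v0:inf,v1:inf,v2:20,v3:0,v4:inf,v5:6,v6:inf
step 2: dist = v0:inf,v1:26,v2:20,v3:0,v4:19,v5:6,v6:21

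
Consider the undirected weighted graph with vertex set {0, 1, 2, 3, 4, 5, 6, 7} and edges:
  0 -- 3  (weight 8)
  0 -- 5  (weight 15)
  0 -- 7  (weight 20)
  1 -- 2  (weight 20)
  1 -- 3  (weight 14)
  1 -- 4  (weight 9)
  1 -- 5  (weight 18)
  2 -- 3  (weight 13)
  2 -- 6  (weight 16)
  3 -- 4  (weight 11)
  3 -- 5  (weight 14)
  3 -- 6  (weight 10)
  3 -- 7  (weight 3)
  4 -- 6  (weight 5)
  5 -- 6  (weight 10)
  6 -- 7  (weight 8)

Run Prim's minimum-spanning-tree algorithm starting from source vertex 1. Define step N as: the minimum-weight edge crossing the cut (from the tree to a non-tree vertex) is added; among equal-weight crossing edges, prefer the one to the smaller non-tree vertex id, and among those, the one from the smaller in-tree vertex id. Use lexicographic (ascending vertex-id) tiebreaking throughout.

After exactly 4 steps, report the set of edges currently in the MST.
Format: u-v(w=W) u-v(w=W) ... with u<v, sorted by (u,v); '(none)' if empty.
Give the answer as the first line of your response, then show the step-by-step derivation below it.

1-4(w=9) 3-7(w=3) 4-6(w=5) 6-7(w=8)

step 1: add edge 1-4 (w=9); MST = {1-4(w=9)}
step 2: add edge 4-6 (w=5); MST = {1-4(w=9) 4-6(w=5)}
step 3: add edge 6-7 (w=8); MST = {1-4(w=9) 4-6(w=5) 6-7(w=8)}
step 4: add edge 3-7 (w=3); MST = {1-4(w=9) 3-7(w=3) 4-6(w=5) 6-7(w=8)}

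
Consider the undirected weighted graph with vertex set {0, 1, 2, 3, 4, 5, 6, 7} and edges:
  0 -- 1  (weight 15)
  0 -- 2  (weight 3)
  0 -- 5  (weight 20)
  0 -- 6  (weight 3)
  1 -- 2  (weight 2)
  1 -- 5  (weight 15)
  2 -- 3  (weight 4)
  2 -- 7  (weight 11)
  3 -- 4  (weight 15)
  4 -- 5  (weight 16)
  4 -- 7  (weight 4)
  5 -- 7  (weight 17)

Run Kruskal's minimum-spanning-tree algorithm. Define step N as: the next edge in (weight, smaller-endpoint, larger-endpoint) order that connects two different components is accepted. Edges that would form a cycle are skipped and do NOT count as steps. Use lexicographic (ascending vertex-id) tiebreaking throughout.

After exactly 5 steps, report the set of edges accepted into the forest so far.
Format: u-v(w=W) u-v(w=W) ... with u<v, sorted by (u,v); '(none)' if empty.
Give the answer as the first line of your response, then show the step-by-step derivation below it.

0-2(w=3) 0-6(w=3) 1-2(w=2) 2-3(w=4) 4-7(w=4)

step 1: add edge 1-2 (w=2); MST = {1-2(w=2)}
step 2: add edge 0-2 (w=3); MST = {0-2(w=3) 1-2(w=2)}
step 3: add edge 0-6 (w=3); MST = {0-2(w=3) 0-6(w=3) 1-2(w=2)}
step 4: add edge 2-3 (w=4); MST = {0-2(w=3) 0-6(w=3) 1-2(w=2) 2-3(w=4)}
step 5: add edge 4-7 (w=4); MST = {0-2(w=3) 0-6(w=3) 1-2(w=2) 2-3(w=4) 4-7(w=4)}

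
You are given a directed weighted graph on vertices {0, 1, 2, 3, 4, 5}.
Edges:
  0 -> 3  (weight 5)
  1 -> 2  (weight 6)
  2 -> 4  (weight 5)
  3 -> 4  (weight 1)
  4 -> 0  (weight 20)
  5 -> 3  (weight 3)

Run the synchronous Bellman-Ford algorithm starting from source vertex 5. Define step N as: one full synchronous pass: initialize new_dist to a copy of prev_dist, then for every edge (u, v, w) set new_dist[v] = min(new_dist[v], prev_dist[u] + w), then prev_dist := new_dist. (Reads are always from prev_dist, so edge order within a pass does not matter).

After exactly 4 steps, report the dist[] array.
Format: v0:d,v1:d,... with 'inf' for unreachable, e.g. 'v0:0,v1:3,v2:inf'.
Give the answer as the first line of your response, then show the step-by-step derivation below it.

v0:24,v1:inf,v2:inf,v3:3,v4:4,v5:0

step 1: dist = v0:inf,v1:inf,v2:inf,v3:3,v4:inf,v5:0
step 2: dist = v0:inf,v1:inf,v2:inf,v3:3,v4:4,v5:0
step 3: dist = v0:24,v1:inf,v2:inf,v3:3,v4:4,v5:0
step 4: dist = v0:24,v1:inf,v2:inf,v3:3,v4:4,v5:0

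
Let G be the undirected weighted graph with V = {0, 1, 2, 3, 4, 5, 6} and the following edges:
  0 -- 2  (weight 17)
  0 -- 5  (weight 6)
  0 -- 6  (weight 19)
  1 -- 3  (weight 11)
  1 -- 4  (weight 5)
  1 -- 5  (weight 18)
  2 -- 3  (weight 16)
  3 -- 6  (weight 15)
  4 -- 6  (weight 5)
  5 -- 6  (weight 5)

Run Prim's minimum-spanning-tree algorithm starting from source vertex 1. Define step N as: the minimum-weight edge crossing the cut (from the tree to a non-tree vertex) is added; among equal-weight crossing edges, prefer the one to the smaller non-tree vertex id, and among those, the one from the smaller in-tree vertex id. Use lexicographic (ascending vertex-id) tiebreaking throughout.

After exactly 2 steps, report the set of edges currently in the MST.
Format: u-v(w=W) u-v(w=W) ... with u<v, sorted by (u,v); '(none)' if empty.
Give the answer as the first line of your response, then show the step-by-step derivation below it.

1-4(w=5) 4-6(w=5)

step 1: add edge 1-4 (w=5); MST = {1-4(w=5)}
step 2: add edge 4-6 (w=5); MST = {1-4(w=5) 4-6(w=5)}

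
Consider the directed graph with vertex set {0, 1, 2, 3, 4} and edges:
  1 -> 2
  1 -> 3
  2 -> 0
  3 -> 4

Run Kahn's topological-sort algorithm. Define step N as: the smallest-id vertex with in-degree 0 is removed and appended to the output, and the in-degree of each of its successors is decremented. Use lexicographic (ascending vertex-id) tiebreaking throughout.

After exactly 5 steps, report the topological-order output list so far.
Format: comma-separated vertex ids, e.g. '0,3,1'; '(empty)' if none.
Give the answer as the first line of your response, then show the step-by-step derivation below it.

1,2,0,3,4

step 1: output 1; order=[1]; indeg=(1,0,0,0,1)
step 2: output 2; order=[1,2]; indeg=(0,0,0,0,1)
step 3: output 0; order=[1,2,0]; indeg=(0,0,0,0,1)
step 4: output 3; order=[1,2,0,3]; indeg=(0,0,0,0,0)
step 5: output 4; order=[1,2,0,3,4]; indeg=(0,0,0,0,0)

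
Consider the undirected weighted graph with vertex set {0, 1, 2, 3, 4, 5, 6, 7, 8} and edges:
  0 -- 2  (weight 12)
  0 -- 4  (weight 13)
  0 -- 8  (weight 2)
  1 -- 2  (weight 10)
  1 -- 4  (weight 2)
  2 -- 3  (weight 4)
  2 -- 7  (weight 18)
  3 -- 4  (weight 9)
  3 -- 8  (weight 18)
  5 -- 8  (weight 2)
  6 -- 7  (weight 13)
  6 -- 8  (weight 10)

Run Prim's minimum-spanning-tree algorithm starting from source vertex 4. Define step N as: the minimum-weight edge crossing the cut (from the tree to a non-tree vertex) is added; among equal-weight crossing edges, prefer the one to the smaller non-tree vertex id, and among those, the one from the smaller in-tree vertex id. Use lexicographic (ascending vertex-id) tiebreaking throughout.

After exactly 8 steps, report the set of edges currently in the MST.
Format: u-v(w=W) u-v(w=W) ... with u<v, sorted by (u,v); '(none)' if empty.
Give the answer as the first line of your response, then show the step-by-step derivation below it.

0-2(w=12) 0-8(w=2) 1-4(w=2) 2-3(w=4) 3-4(w=9) 5-8(w=2) 6-7(w=13) 6-8(w=10)

step 1: add edge 1-4 (w=2); MST = {1-4(w=2)}
step 2: add edge 3-4 (w=9); MST = {1-4(w=2) 3-4(w=9)}
step 3: add edge 2-3 (w=4); MST = {1-4(w=2) 2-3(w=4) 3-4(w=9)}
step 4: add edge 0-2 (w=12); MST = {0-2(w=12) 1-4(w=2) 2-3(w=4) 3-4(w=9)}
step 5: add edge 0-8 (w=2); MST = {0-2(w=12) 0-8(w=2) 1-4(w=2) 2-3(w=4) 3-4(w=9)}
step 6: add edge 5-8 (w=2); MST = {0-2(w=12) 0-8(w=2) 1-4(w=2) 2-3(w=4) 3-4(w=9) 5-8(w=2)}
step 7: add edge 6-8 (w=10); MST = {0-2(w=12) 0-8(w=2) 1-4(w=2) 2-3(w=4) 3-4(w=9) 5-8(w=2) 6-8(w=10)}
step 8: add edge 6-7 (w=13); MST = {0-2(w=12) 0-8(w=2) 1-4(w=2) 2-3(w=4) 3-4(w=9) 5-8(w=2) 6-7(w=13) 6-8(w=10)}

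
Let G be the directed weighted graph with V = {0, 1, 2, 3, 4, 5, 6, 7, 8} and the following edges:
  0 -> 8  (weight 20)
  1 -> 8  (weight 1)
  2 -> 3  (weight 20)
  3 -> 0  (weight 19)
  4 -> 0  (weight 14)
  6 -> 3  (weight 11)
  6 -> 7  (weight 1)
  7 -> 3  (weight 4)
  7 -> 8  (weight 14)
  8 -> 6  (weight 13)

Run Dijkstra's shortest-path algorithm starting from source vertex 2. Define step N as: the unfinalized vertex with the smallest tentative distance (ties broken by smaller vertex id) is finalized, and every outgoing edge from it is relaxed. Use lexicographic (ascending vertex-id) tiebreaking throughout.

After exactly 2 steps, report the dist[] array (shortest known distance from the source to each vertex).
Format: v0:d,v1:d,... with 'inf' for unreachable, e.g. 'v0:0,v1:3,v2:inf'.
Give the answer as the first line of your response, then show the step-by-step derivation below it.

v0:39,v1:inf,v2:0,v3:20,v4:inf,v5:inf,v6:inf,v7:inf,v8:inf

step 1: dist = v0:inf,v1:inf,v2:0,v3:20,v4:inf,v5:inf,v6:inf,v7:inf,v8:inf
step 2: dist = v0:39,v1:inf,v2:0,v3:20,v4:inf,v5:inf,v6:inf,v7:inf,v8:inf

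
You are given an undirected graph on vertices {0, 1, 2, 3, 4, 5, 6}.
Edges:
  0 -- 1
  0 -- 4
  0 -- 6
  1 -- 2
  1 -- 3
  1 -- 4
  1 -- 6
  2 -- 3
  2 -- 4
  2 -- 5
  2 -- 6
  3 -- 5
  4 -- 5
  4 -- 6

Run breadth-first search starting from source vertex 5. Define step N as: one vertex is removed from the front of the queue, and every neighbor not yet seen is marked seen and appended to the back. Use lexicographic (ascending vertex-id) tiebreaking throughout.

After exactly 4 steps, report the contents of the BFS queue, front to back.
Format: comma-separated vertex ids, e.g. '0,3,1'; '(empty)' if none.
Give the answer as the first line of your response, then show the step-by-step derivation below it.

1,6,0

step 1: dequeue 5; queue=[2,3,4]; order=5
step 2: dequeue 2; queue=[3,4,1,6]; order=5,2
step 3: dequeue 3; queue=[4,1,6]; order=5,2,3
step 4: dequeue 4; queue=[1,6,0]; order=5,2,3,4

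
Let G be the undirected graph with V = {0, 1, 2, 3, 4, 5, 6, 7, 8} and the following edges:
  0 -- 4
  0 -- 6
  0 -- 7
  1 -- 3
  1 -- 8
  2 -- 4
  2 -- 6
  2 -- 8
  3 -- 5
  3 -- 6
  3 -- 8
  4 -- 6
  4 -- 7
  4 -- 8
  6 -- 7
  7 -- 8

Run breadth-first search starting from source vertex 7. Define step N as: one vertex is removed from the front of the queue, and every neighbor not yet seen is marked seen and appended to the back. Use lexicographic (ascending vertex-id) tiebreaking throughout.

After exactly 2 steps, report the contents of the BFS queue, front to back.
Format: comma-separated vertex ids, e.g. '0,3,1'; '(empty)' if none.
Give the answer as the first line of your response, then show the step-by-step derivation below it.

4,6,8

step 1: dequeue 7; queue=[0,4,6,8]; order=7
step 2: dequeue 0; queue=[4,6,8]; order=7,0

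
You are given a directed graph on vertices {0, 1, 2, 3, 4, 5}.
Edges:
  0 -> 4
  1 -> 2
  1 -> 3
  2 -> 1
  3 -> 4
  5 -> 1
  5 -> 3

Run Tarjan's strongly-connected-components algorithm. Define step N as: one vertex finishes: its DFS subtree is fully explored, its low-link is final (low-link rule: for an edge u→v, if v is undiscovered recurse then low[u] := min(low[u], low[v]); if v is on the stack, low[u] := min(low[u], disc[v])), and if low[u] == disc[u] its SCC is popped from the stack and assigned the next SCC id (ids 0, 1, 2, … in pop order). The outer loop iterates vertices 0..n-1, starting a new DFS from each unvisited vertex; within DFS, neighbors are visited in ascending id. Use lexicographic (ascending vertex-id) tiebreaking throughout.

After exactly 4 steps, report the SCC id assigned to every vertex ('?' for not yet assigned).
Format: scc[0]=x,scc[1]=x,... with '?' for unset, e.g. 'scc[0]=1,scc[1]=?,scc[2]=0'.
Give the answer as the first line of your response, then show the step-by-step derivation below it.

scc[0]=1,scc[1]=?,scc[2]=?,scc[3]=2,scc[4]=0,scc[5]=?

step 1: low=(low[0]=0,low[1]=?,low[2]=?,low[3]=?,low[4]=1,low[5]=?); scc=(scc[0]=?,scc[1]=?,scc[2]=?,scc[3]=?,scc[4]=0,scc[5]=?)
step 2: low=(low[0]=0,low[1]=?,low[2]=?,low[3]=?,low[4]=1,low[5]=?); scc=(scc[0]=1,scc[1]=?,scc[2]=?,scc[3]=?,scc[4]=0,scc[5]=?)
step 3: low=(low[0]=0,low[1]=2,low[2]=2,low[3]=?,low[4]=1,low[5]=?); scc=(scc[0]=1,scc[1]=?,scc[2]=?,scc[3]=?,scc[4]=0,scc[5]=?)
step 4: low=(low[0]=0,low[1]=2,low[2]=2,low[3]=4,low[4]=1,low[5]=?); scc=(scc[0]=1,scc[1]=?,scc[2]=?,scc[3]=2,scc[4]=0,scc[5]=?)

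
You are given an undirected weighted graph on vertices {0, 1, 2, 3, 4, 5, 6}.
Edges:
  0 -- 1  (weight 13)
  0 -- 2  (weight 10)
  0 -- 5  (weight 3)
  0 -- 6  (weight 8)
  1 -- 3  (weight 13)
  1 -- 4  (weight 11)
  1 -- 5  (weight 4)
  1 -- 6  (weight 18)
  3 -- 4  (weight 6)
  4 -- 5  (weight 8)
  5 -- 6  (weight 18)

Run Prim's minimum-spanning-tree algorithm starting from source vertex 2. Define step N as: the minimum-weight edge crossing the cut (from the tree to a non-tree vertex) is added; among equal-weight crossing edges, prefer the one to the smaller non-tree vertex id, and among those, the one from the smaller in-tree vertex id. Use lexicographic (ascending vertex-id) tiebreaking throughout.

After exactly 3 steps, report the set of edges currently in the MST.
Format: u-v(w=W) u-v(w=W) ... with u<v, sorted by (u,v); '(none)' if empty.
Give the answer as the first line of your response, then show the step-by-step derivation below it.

0-2(w=10) 0-5(w=3) 1-5(w=4)

step 1: add edge 0-2 (w=10); MST = {0-2(w=10)}
step 2: add edge 0-5 (w=3); MST = {0-2(w=10) 0-5(w=3)}
step 3: add edge 1-5 (w=4); MST = {0-2(w=10) 0-5(w=3) 1-5(w=4)}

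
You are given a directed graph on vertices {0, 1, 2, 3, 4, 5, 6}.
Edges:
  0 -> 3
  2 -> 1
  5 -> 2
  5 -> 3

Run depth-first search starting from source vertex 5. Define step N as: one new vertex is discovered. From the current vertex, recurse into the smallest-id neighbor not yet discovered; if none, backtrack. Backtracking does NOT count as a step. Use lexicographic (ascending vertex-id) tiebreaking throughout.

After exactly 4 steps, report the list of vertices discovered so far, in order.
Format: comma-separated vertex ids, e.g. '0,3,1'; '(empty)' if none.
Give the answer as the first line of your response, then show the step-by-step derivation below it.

5,2,1,3

step 1: discover 5; path=5; order=5
step 2: discover 2; path=5>2; order=5,2
step 3: discover 1; path=5>2>1; order=5,2,1
step 4: discover 3; path=5>3; order=5,2,1,3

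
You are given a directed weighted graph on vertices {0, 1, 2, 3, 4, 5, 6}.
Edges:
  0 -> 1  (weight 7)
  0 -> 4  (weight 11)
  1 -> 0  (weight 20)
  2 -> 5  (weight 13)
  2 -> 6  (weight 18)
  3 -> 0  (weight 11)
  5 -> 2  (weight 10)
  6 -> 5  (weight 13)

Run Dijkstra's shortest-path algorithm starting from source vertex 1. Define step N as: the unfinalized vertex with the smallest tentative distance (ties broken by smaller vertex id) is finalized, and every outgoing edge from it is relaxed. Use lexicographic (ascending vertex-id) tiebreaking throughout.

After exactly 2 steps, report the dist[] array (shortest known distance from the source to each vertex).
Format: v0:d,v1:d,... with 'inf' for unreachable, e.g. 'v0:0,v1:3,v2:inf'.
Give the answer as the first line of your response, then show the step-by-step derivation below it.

v0:20,v1:0,v2:inf,v3:inf,v4:31,v5:inf,v6:inf

step 1: dist = v0:20,v1:0,v2:inf,v3:inf,v4:inf,v5:inf,v6:inf
step 2: dist = v0:20,v1:0,v2:inf,v3:inf,v4:31,v5:inf,v6:inf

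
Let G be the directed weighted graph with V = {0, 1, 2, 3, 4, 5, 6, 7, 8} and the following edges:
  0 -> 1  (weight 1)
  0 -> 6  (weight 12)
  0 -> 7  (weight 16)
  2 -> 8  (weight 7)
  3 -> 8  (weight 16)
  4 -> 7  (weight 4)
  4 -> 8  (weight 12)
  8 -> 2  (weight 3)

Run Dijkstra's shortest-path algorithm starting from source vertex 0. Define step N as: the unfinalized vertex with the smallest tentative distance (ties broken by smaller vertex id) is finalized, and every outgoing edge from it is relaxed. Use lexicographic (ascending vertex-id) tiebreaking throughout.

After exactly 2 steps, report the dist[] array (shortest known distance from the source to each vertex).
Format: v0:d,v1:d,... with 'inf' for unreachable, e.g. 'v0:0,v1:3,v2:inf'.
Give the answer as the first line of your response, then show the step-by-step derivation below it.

v0:0,v1:1,v2:inf,v3:inf,v4:inf,v5:inf,v6:12,v7:16,v8:inf

step 1: dist = v0:0,v1:1,v2:inf,v3:inf,v4:inf,v5:inf,v6:12,v7:16,v8:inf
step 2: dist = v0:0,v1:1,v2:inf,v3:inf,v4:inf,v5:inf,v6:12,v7:16,v8:inf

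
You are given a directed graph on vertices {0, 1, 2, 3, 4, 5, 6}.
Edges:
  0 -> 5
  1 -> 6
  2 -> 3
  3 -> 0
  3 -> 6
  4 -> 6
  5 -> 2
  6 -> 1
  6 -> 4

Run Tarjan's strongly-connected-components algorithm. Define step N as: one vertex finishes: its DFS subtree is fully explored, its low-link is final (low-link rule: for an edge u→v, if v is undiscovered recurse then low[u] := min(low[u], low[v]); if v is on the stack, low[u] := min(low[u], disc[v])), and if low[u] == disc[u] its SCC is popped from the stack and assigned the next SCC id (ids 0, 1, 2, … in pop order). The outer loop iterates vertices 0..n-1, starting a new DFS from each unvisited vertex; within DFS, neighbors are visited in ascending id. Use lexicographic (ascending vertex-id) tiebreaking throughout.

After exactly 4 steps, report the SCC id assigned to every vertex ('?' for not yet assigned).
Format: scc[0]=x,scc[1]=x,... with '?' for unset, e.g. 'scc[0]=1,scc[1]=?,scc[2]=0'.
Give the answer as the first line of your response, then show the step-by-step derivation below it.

scc[0]=?,scc[1]=0,scc[2]=?,scc[3]=?,scc[4]=0,scc[5]=?,scc[6]=0

step 1: low=(low[0]=0,low[1]=4,low[2]=2,low[3]=0,low[4]=?,low[5]=1,low[6]=4); scc=(scc[0]=?,scc[1]=?,scc[2]=?,scc[3]=?,scc[4]=?,scc[5]=?,scc[6]=?)
step 2: low=(low[0]=0,low[1]=4,low[2]=2,low[3]=0,low[4]=4,low[5]=1,low[6]=4); scc=(scc[0]=?,scc[1]=?,scc[2]=?,scc[3]=?,scc[4]=?,scc[5]=?,scc[6]=?)
step 3: low=(low[0]=0,low[1]=4,low[2]=2,low[3]=0,low[4]=4,low[5]=1,low[6]=4); scc=(scc[0]=?,scc[1]=0,scc[2]=?,scc[3]=?,scc[4]=0,scc[5]=?,scc[6]=0)
step 4: low=(low[0]=0,low[1]=4,low[2]=2,low[3]=0,low[4]=4,low[5]=1,low[6]=4); scc=(scc[0]=?,scc[1]=0,scc[2]=?,scc[3]=?,scc[4]=0,scc[5]=?,scc[6]=0)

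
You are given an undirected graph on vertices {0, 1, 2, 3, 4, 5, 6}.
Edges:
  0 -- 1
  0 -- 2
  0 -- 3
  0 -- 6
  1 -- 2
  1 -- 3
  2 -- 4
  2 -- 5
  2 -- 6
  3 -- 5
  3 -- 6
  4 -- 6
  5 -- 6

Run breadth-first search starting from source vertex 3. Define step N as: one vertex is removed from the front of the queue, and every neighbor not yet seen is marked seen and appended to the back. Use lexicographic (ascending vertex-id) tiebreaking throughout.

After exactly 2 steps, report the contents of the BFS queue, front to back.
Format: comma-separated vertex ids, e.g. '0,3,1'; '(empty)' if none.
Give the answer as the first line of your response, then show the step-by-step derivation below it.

1,5,6,2

step 1: dequeue 3; queue=[0,1,5,6]; order=3
step 2: dequeue 0; queue=[1,5,6,2]; order=3,0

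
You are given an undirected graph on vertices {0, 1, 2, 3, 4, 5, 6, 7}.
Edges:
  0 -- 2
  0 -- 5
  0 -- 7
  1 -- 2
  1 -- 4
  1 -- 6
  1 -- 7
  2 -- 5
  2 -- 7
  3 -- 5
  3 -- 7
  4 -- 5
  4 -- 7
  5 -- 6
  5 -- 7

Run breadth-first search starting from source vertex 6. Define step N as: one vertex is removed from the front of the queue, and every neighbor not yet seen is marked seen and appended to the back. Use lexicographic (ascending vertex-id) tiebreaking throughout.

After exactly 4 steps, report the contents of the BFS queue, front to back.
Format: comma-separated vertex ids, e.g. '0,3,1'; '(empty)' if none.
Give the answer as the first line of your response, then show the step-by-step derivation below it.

4,7,0,3

step 1: dequeue 6; queue=[1,5]; order=6
step 2: dequeue 1; queue=[5,2,4,7]; order=6,1
step 3: dequeue 5; queue=[2,4,7,0,3]; order=6,1,5
step 4: dequeue 2; queue=[4,7,0,3]; order=6,1,5,2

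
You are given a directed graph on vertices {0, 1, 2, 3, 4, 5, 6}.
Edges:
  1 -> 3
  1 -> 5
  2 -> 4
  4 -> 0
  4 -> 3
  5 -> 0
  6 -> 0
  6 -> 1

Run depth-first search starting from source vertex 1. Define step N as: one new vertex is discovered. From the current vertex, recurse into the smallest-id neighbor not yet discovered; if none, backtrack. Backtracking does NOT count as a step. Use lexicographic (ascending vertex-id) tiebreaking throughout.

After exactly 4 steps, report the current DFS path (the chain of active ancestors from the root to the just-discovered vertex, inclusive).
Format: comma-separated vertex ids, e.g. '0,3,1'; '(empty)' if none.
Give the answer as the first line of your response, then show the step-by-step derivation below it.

1,5,0

step 1: discover 1; path=1; order=1
step 2: discover 3; path=1>3; order=1,3
step 3: discover 5; path=1>5; order=1,3,5
step 4: discover 0; path=1>5>0; order=1,3,5,0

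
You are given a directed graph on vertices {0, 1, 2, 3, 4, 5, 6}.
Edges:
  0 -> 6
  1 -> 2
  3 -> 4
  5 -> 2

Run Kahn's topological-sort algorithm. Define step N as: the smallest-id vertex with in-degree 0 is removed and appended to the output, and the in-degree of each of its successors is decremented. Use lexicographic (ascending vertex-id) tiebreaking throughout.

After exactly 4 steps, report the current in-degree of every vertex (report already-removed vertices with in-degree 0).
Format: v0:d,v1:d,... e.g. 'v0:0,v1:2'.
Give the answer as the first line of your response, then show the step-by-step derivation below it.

v0:0,v1:0,v2:1,v3:0,v4:0,v5:0,v6:0

step 1: output 0; order=[0]; indeg=(0,0,2,0,1,0,0)
step 2: output 1; order=[0,1]; indeg=(0,0,1,0,1,0,0)
step 3: output 3; order=[0,1,3]; indeg=(0,0,1,0,0,0,0)
step 4: output 4; order=[0,1,3,4]; indeg=(0,0,1,0,0,0,0)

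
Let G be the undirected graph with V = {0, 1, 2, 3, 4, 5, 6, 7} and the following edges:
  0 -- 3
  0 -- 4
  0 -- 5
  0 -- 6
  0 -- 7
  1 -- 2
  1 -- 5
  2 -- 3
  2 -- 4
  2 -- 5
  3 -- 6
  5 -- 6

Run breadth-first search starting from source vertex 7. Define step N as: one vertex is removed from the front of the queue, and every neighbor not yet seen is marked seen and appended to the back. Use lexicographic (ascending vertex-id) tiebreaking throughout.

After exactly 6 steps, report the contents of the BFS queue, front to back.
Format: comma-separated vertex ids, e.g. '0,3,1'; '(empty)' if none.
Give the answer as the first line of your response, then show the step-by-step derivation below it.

2,1

step 1: dequeue 7; queue=[0]; order=7
step 2: dequeue 0; queue=[3,4,5,6]; order=7,0
step 3: dequeue 3; queue=[4,5,6,2]; order=7,0,3
step 4: dequeue 4; queue=[5,6,2]; order=7,0,3,4
step 5: dequeue 5; queue=[6,2,1]; order=7,0,3,4,5
step 6: dequeue 6; queue=[2,1]; order=7,0,3,4,5,6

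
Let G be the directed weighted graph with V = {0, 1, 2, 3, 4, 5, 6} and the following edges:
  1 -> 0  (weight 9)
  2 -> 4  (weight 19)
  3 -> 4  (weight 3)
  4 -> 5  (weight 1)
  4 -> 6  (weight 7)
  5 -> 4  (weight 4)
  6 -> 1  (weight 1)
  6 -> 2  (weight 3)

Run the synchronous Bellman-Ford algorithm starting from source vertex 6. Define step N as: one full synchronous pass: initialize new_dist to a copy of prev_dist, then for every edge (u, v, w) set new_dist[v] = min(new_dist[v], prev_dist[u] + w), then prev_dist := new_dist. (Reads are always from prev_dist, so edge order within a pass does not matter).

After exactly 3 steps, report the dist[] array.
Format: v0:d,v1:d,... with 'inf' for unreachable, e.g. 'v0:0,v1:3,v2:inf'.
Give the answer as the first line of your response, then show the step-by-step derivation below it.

v0:10,v1:1,v2:3,v3:inf,v4:22,v5:23,v6:0

step 1: dist = v0:inf,v1:1,v2:3,v3:inf,v4:inf,v5:inf,v6:0
step 2: dist = v0:10,v1:1,v2:3,v3:inf,v4:22,v5:inf,v6:0
step 3: dist = v0:10,v1:1,v2:3,v3:inf,v4:22,v5:23,v6:0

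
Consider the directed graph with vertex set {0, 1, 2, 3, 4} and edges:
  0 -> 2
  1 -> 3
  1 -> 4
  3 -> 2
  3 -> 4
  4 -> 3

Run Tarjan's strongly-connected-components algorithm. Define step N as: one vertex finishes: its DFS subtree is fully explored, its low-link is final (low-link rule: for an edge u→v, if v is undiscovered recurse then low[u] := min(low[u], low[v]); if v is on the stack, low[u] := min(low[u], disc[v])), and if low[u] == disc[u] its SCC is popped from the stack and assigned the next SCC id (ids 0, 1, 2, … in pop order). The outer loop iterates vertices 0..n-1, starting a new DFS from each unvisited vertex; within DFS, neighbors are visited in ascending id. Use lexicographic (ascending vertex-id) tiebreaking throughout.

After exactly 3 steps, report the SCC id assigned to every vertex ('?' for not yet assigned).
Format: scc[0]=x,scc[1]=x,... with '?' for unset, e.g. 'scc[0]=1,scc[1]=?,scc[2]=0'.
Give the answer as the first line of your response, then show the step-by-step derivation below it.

scc[0]=1,scc[1]=?,scc[2]=0,scc[3]=?,scc[4]=?

step 1: low=(low[0]=0,low[1]=?,low[2]=1,low[3]=?,low[4]=?); scc=(scc[0]=?,scc[1]=?,scc[2]=0,scc[3]=?,scc[4]=?)
step 2: low=(low[0]=0,low[1]=?,low[2]=1,low[3]=?,low[4]=?); scc=(scc[0]=1,scc[1]=?,scc[2]=0,scc[3]=?,scc[4]=?)
step 3: low=(low[0]=0,low[1]=2,low[2]=1,low[3]=3,low[4]=3); scc=(scc[0]=1,scc[1]=?,scc[2]=0,scc[3]=?,scc[4]=?)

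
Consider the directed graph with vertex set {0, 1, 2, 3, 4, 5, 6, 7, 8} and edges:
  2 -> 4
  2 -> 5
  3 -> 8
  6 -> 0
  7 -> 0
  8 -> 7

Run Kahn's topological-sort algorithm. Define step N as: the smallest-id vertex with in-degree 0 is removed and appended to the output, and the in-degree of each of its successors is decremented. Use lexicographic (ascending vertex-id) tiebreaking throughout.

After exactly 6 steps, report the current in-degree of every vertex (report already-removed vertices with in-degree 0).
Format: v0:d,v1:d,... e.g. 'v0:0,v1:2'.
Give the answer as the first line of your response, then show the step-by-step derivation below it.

v0:1,v1:0,v2:0,v3:0,v4:0,v5:0,v6:0,v7:1,v8:0

step 1: output 1; order=[1]; indeg=(2,0,0,0,1,1,0,1,1)
step 2: output 2; order=[1,2]; indeg=(2,0,0,0,0,0,0,1,1)
step 3: output 3; order=[1,2,3]; indeg=(2,0,0,0,0,0,0,1,0)
step 4: output 4; order=[1,2,3,4]; indeg=(2,0,0,0,0,0,0,1,0)
step 5: output 5; order=[1,2,3,4,5]; indeg=(2,0,0,0,0,0,0,1,0)
step 6: output 6; order=[1,2,3,4,5,6]; indeg=(1,0,0,0,0,0,0,1,0)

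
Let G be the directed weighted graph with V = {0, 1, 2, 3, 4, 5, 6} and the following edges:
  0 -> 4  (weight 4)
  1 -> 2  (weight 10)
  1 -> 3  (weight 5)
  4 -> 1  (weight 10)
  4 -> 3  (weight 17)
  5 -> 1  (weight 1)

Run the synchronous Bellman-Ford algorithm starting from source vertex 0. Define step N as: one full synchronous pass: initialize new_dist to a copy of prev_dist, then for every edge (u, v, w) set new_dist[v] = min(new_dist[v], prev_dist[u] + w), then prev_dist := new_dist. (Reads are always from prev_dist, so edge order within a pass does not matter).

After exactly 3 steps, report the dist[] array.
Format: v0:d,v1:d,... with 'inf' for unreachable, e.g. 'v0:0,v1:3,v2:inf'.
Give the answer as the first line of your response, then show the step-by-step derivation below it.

v0:0,v1:14,v2:24,v3:19,v4:4,v5:inf,v6:inf

step 1: dist = v0:0,v1:inf,v2:inf,v3:inf,v4:4,v5:inf,v6:inf
step 2: dist = v0:0,v1:14,v2:inf,v3:21,v4:4,v5:inf,v6:inf
step 3: dist = v0:0,v1:14,v2:24,v3:19,v4:4,v5:inf,v6:inf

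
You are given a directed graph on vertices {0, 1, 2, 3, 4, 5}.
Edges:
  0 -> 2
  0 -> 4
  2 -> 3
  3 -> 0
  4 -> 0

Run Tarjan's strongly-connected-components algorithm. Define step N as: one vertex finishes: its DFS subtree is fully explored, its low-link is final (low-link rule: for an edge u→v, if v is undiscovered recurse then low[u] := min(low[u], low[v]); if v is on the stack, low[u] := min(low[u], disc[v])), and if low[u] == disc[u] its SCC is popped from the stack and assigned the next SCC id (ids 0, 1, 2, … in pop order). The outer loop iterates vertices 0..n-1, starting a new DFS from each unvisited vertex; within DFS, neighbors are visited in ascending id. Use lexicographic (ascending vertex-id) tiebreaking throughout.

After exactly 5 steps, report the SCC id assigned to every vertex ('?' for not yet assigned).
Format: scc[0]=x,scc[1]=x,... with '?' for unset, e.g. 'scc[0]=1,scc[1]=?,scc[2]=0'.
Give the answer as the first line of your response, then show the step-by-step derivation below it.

scc[0]=0,scc[1]=1,scc[2]=0,scc[3]=0,scc[4]=0,scc[5]=?

step 1: low=(low[0]=0,low[1]=?,low[2]=1,low[3]=0,low[4]=?,low[5]=?); scc=(scc[0]=?,scc[1]=?,scc[2]=?,scc[3]=?,scc[4]=?,scc[5]=?)
step 2: low=(low[0]=0,low[1]=?,low[2]=0,low[3]=0,low[4]=?,low[5]=?); scc=(scc[0]=?,scc[1]=?,scc[2]=?,scc[3]=?,scc[4]=?,scc[5]=?)
step 3: low=(low[0]=0,low[1]=?,low[2]=0,low[3]=0,low[4]=0,low[5]=?); scc=(scc[0]=?,scc[1]=?,scc[2]=?,scc[3]=?,scc[4]=?,scc[5]=?)
step 4: low=(low[0]=0,low[1]=?,low[2]=0,low[3]=0,low[4]=0,low[5]=?); scc=(scc[0]=0,scc[1]=?,scc[2]=0,scc[3]=0,scc[4]=0,scc[5]=?)
step 5: low=(low[0]=0,low[1]=4,low[2]=0,low[3]=0,low[4]=0,low[5]=?); scc=(scc[0]=0,scc[1]=1,scc[2]=0,scc[3]=0,scc[4]=0,scc[5]=?)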